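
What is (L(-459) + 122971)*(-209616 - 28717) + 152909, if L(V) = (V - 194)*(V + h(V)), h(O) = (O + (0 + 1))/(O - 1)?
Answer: -23135188188929/230 ≈ -1.0059e+11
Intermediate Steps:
h(O) = (1 + O)/(-1 + O) (h(O) = (O + 1)/(-1 + O) = (1 + O)/(-1 + O))
L(V) = (-194 + V)*(V + (1 + V)/(-1 + V)) (L(V) = (V - 194)*(V + (1 + V)/(-1 + V)) = (-194 + V)*(V + (1 + V)/(-1 + V)))
(L(-459) + 122971)*(-209616 - 28717) + 152909 = ((-194 - 459 + (-459)**3 - 194*(-459)**2)/(-1 - 459) + 122971)*(-209616 - 28717) + 152909 = ((-194 - 459 - 96702579 - 194*210681)/(-460) + 122971)*(-238333) + 152909 = (-(-194 - 459 - 96702579 - 40872114)/460 + 122971)*(-238333) + 152909 = (-1/460*(-137575346) + 122971)*(-238333) + 152909 = (68787673/230 + 122971)*(-238333) + 152909 = (97071003/230)*(-238333) + 152909 = -23135223357999/230 + 152909 = -23135188188929/230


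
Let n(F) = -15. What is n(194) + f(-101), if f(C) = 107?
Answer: 92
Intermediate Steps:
n(194) + f(-101) = -15 + 107 = 92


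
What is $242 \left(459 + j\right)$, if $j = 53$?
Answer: $123904$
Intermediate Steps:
$242 \left(459 + j\right) = 242 \left(459 + 53\right) = 242 \cdot 512 = 123904$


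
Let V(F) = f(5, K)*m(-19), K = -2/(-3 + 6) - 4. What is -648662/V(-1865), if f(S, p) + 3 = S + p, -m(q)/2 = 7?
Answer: -138999/8 ≈ -17375.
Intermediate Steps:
m(q) = -14 (m(q) = -2*7 = -14)
K = -14/3 (K = -2/3 - 4 = -14/3 ≈ -4.6667)
f(S, p) = -3 + S + p (f(S, p) = -3 + (S + p) = -3 + S + p)
V(F) = 112/3 (V(F) = (-3 + 5 - 14/3)*(-14) = -8/3*(-14) = 112/3)
-648662/V(-1865) = -648662/112/3 = -648662*3/112 = -138999/8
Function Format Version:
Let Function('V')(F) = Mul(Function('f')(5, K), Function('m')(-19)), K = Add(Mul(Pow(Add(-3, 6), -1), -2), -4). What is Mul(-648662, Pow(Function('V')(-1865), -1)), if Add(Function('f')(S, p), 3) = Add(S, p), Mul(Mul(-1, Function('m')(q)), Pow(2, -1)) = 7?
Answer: Rational(-138999, 8) ≈ -17375.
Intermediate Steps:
Function('m')(q) = -14 (Function('m')(q) = Mul(-2, 7) = -14)
K = Rational(-14, 3) (K = Add(Mul(Pow(3, -1), -2), -4) = Add(Mul(Rational(1, 3), -2), -4) = Add(Rational(-2, 3), -4) = Rational(-14, 3) ≈ -4.6667)
Function('f')(S, p) = Add(-3, S, p) (Function('f')(S, p) = Add(-3, Add(S, p)) = Add(-3, S, p))
Function('V')(F) = Rational(112, 3) (Function('V')(F) = Mul(Add(-3, 5, Rational(-14, 3)), -14) = Mul(Rational(-8, 3), -14) = Rational(112, 3))
Mul(-648662, Pow(Function('V')(-1865), -1)) = Mul(-648662, Pow(Rational(112, 3), -1)) = Mul(-648662, Rational(3, 112)) = Rational(-138999, 8)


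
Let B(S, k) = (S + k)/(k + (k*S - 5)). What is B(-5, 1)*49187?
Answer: 196748/9 ≈ 21861.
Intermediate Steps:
B(S, k) = (S + k)/(-5 + k + S*k) (B(S, k) = (S + k)/(k + (S*k - 5)) = (S + k)/(k + (-5 + S*k)) = (S + k)/(-5 + k + S*k))
B(-5, 1)*49187 = ((-5 + 1)/(-5 + 1 - 5*1))*49187 = (-4/(-5 + 1 - 5))*49187 = (-4/(-9))*49187 = -⅑*(-4)*49187 = (4/9)*49187 = 196748/9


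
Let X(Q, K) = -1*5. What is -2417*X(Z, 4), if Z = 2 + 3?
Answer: 12085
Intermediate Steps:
Z = 5
X(Q, K) = -5
-2417*X(Z, 4) = -2417*(-5) = 12085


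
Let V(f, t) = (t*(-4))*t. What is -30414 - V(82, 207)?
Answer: 140982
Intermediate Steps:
V(f, t) = -4*t² (V(f, t) = (-4*t)*t = -4*t²)
-30414 - V(82, 207) = -30414 - (-4)*207² = -30414 - (-4)*42849 = -30414 - 1*(-171396) = -30414 + 171396 = 140982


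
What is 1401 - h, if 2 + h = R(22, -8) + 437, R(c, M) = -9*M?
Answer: 894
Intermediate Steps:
h = 507 (h = -2 + (-9*(-8) + 437) = -2 + (72 + 437) = -2 + 509 = 507)
1401 - h = 1401 - 1*507 = 1401 - 507 = 894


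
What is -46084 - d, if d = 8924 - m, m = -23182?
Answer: -78190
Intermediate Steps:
d = 32106 (d = 8924 - 1*(-23182) = 8924 + 23182 = 32106)
-46084 - d = -46084 - 1*32106 = -46084 - 32106 = -78190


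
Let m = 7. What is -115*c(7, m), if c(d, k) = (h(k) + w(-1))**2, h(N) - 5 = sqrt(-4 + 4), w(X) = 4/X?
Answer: -115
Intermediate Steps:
h(N) = 5 (h(N) = 5 + sqrt(-4 + 4) = 5 + sqrt(0) = 5 + 0 = 5)
c(d, k) = 1 (c(d, k) = (5 + 4/(-1))**2 = (5 + 4*(-1))**2 = (5 - 4)**2 = 1**2 = 1)
-115*c(7, m) = -115*1 = -115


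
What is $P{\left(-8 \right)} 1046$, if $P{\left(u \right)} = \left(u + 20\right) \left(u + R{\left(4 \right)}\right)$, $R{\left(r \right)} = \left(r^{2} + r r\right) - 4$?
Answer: $251040$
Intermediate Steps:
$R{\left(r \right)} = -4 + 2 r^{2}$ ($R{\left(r \right)} = \left(r^{2} + r^{2}\right) - 4 = 2 r^{2} - 4 = -4 + 2 r^{2}$)
$P{\left(u \right)} = \left(20 + u\right) \left(28 + u\right)$ ($P{\left(u \right)} = \left(u + 20\right) \left(u - \left(4 - 2 \cdot 4^{2}\right)\right) = \left(20 + u\right) \left(u + \left(-4 + 2 \cdot 16\right)\right) = \left(20 + u\right) \left(u + \left(-4 + 32\right)\right) = \left(20 + u\right) \left(u + 28\right) = \left(20 + u\right) \left(28 + u\right)$)
$P{\left(-8 \right)} 1046 = \left(560 + \left(-8\right)^{2} + 48 \left(-8\right)\right) 1046 = \left(560 + 64 - 384\right) 1046 = 240 \cdot 1046 = 251040$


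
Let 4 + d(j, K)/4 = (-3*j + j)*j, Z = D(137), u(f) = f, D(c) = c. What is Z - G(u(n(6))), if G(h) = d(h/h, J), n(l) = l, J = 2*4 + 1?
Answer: 161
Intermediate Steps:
J = 9 (J = 8 + 1 = 9)
Z = 137
d(j, K) = -16 - 8*j**2 (d(j, K) = -16 + 4*((-3*j + j)*j) = -16 + 4*((-2*j)*j) = -16 + 4*(-2*j**2) = -16 - 8*j**2)
G(h) = -24 (G(h) = -16 - 8*(h/h)**2 = -16 - 8*1**2 = -16 - 8*1 = -16 - 8 = -24)
Z - G(u(n(6))) = 137 - 1*(-24) = 137 + 24 = 161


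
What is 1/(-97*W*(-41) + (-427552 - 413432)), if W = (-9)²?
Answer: -1/518847 ≈ -1.9274e-6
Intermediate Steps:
W = 81
1/(-97*W*(-41) + (-427552 - 413432)) = 1/(-97*81*(-41) + (-427552 - 413432)) = 1/(-7857*(-41) - 840984) = 1/(322137 - 840984) = 1/(-518847) = -1/518847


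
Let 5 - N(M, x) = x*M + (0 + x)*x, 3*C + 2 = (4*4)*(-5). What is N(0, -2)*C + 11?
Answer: -49/3 ≈ -16.333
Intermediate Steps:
C = -82/3 (C = -⅔ + ((4*4)*(-5))/3 = -⅔ + (16*(-5))/3 = -⅔ + (⅓)*(-80) = -⅔ - 80/3 = -82/3 ≈ -27.333)
N(M, x) = 5 - x² - M*x (N(M, x) = 5 - (x*M + (0 + x)*x) = 5 - (M*x + x*x) = 5 - (M*x + x²) = 5 - (x² + M*x) = 5 + (-x² - M*x) = 5 - x² - M*x)
N(0, -2)*C + 11 = (5 - 1*(-2)² - 1*0*(-2))*(-82/3) + 11 = (5 - 1*4 + 0)*(-82/3) + 11 = (5 - 4 + 0)*(-82/3) + 11 = 1*(-82/3) + 11 = -82/3 + 11 = -49/3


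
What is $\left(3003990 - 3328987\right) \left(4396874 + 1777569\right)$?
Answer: $-2006675451671$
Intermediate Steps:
$\left(3003990 - 3328987\right) \left(4396874 + 1777569\right) = \left(-324997\right) 6174443 = -2006675451671$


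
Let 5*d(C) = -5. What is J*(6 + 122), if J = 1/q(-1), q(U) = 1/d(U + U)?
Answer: -128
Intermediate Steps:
d(C) = -1 (d(C) = (⅕)*(-5) = -1)
q(U) = -1 (q(U) = 1/(-1) = -1)
J = -1 (J = 1/(-1) = -1)
J*(6 + 122) = -(6 + 122) = -1*128 = -128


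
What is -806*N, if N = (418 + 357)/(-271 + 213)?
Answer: 312325/29 ≈ 10770.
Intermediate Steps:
N = -775/58 (N = 775/(-58) = 775*(-1/58) = -775/58 ≈ -13.362)
-806*N = -806*(-775/58) = 312325/29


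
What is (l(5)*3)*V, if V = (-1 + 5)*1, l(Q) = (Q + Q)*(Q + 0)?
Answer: 600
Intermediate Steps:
l(Q) = 2*Q² (l(Q) = (2*Q)*Q = 2*Q²)
V = 4 (V = 4*1 = 4)
(l(5)*3)*V = ((2*5²)*3)*4 = ((2*25)*3)*4 = (50*3)*4 = 150*4 = 600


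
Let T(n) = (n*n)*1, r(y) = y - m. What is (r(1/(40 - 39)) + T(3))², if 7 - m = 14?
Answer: 289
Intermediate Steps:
m = -7 (m = 7 - 1*14 = 7 - 14 = -7)
r(y) = 7 + y (r(y) = y - 1*(-7) = y + 7 = 7 + y)
T(n) = n² (T(n) = n²*1 = n²)
(r(1/(40 - 39)) + T(3))² = ((7 + 1/(40 - 39)) + 3²)² = ((7 + 1/1) + 9)² = ((7 + 1) + 9)² = (8 + 9)² = 17² = 289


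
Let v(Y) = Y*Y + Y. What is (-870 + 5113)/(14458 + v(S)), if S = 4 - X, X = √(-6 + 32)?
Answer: 30770236/105181955 + 38187*√26/210363910 ≈ 0.29347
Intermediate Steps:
X = √26 ≈ 5.0990
S = 4 - √26 ≈ -1.0990
v(Y) = Y + Y² (v(Y) = Y² + Y = Y + Y²)
(-870 + 5113)/(14458 + v(S)) = (-870 + 5113)/(14458 + (4 - √26)*(1 + (4 - √26))) = 4243/(14458 + (4 - √26)*(5 - √26))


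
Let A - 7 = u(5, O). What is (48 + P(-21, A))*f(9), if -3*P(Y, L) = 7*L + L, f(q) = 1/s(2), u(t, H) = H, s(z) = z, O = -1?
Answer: 16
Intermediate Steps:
f(q) = 1/2
A = 6 (A = 7 - 1 = 6)
P(Y, L) = -8*L/3 (P(Y, L) = -(7*L + L)/3 = -8*L/3)
(48 + P(-21, A))*f(9) = (48 - 8/3*6)*(1/2) = (48 - 16)*(1/2) = 32*(1/2) = 16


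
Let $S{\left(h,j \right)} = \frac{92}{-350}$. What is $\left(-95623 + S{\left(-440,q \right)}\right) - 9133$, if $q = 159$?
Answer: $- \frac{18332346}{175} \approx -1.0476 \cdot 10^{5}$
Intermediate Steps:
$S{\left(h,j \right)} = - \frac{46}{175}$ ($S{\left(h,j \right)} = 92 \left(- \frac{1}{350}\right) = - \frac{46}{175}$)
$\left(-95623 + S{\left(-440,q \right)}\right) - 9133 = \left(-95623 - \frac{46}{175}\right) - 9133 = - \frac{16734071}{175} - 9133 = - \frac{18332346}{175}$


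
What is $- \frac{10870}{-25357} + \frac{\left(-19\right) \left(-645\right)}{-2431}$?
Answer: $- \frac{284325065}{61642867} \approx -4.6125$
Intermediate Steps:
$- \frac{10870}{-25357} + \frac{\left(-19\right) \left(-645\right)}{-2431} = \left(-10870\right) \left(- \frac{1}{25357}\right) + 12255 \left(- \frac{1}{2431}\right) = \frac{10870}{25357} - \frac{12255}{2431} = - \frac{284325065}{61642867}$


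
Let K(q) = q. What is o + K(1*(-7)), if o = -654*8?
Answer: -5239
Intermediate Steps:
o = -5232
o + K(1*(-7)) = -5232 + 1*(-7) = -5232 - 7 = -5239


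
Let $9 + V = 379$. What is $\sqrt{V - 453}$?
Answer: $i \sqrt{83} \approx 9.1104 i$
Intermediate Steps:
$V = 370$ ($V = -9 + 379 = 370$)
$\sqrt{V - 453} = \sqrt{370 - 453} = \sqrt{-83} = i \sqrt{83}$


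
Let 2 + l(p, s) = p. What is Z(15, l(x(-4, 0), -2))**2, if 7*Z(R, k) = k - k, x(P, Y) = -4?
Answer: 0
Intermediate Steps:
l(p, s) = -2 + p
Z(R, k) = 0 (Z(R, k) = (k - k)/7 = (1/7)*0 = 0)
Z(15, l(x(-4, 0), -2))**2 = 0**2 = 0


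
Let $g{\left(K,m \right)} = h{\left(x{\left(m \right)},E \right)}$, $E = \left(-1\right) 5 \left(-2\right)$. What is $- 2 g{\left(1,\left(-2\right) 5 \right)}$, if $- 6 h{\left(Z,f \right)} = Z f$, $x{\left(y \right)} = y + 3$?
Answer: $- \frac{70}{3} \approx -23.333$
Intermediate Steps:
$x{\left(y \right)} = 3 + y$
$E = 10$ ($E = \left(-5\right) \left(-2\right) = 10$)
$h{\left(Z,f \right)} = - \frac{Z f}{6}$
$g{\left(K,m \right)} = -5 - \frac{5 m}{3}$ ($g{\left(K,m \right)} = \left(- \frac{1}{6}\right) \left(3 + m\right) 10 = -5 - \frac{5 m}{3}$)
$- 2 g{\left(1,\left(-2\right) 5 \right)} = - 2 \left(-5 - \frac{5 \left(\left(-2\right) 5\right)}{3}\right) = - 2 \left(-5 - - \frac{50}{3}\right) = - 2 \left(-5 + \frac{50}{3}\right) = \left(-2\right) \frac{35}{3} = - \frac{70}{3}$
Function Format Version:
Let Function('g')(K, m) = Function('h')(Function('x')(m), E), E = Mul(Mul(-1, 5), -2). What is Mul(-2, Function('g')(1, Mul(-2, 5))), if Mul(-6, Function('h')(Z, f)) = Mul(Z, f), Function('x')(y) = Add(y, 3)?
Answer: Rational(-70, 3) ≈ -23.333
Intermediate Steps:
Function('x')(y) = Add(3, y)
E = 10 (E = Mul(-5, -2) = 10)
Function('h')(Z, f) = Mul(Rational(-1, 6), Z, f) (Function('h')(Z, f) = Mul(Rational(-1, 6), Mul(Z, f)) = Mul(Rational(-1, 6), Z, f))
Function('g')(K, m) = Add(-5, Mul(Rational(-5, 3), m)) (Function('g')(K, m) = Mul(Rational(-1, 6), Add(3, m), 10) = Add(-5, Mul(Rational(-5, 3), m)))
Mul(-2, Function('g')(1, Mul(-2, 5))) = Mul(-2, Add(-5, Mul(Rational(-5, 3), Mul(-2, 5)))) = Mul(-2, Add(-5, Mul(Rational(-5, 3), -10))) = Mul(-2, Add(-5, Rational(50, 3))) = Mul(-2, Rational(35, 3)) = Rational(-70, 3)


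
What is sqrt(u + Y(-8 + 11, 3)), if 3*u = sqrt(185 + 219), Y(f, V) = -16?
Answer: sqrt(-144 + 6*sqrt(101))/3 ≈ 3.0496*I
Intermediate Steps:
u = 2*sqrt(101)/3 (u = sqrt(185 + 219)/3 = sqrt(404)/3 = (2*sqrt(101))/3 = 2*sqrt(101)/3 ≈ 6.6999)
sqrt(u + Y(-8 + 11, 3)) = sqrt(2*sqrt(101)/3 - 16) = sqrt(-16 + 2*sqrt(101)/3)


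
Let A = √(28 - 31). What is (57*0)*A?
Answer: 0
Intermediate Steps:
A = I*√3 (A = √(-3) = I*√3 ≈ 1.732*I)
(57*0)*A = (57*0)*(I*√3) = 0*(I*√3) = 0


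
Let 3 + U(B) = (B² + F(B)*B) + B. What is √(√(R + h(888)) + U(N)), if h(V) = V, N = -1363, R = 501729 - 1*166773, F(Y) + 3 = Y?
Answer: √(3718261 + 6*√9329) ≈ 1928.4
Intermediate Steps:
F(Y) = -3 + Y
R = 334956 (R = 501729 - 166773 = 334956)
U(B) = -3 + B + B² + B*(-3 + B) (U(B) = -3 + ((B² + (-3 + B)*B) + B) = -3 + ((B² + B*(-3 + B)) + B) = -3 + (B + B² + B*(-3 + B)) = -3 + B + B² + B*(-3 + B))
√(√(R + h(888)) + U(N)) = √(√(334956 + 888) + (-3 - 2*(-1363) + 2*(-1363)²)) = √(√335844 + (-3 + 2726 + 2*1857769)) = √(6*√9329 + (-3 + 2726 + 3715538)) = √(6*√9329 + 3718261) = √(3718261 + 6*√9329)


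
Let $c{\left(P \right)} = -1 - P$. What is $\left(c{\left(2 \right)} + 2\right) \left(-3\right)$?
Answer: $3$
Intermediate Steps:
$\left(c{\left(2 \right)} + 2\right) \left(-3\right) = \left(\left(-1 - 2\right) + 2\right) \left(-3\right) = \left(-3 + 2\right) \left(-3\right) = \left(-1\right) \left(-3\right) = 3$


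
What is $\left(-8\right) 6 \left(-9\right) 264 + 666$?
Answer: $114714$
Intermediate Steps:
$\left(-8\right) 6 \left(-9\right) 264 + 666 = \left(-48\right) \left(-9\right) 264 + 666 = 432 \cdot 264 + 666 = 114048 + 666 = 114714$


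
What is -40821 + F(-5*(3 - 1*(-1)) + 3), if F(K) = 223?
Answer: -40598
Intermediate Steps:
-40821 + F(-5*(3 - 1*(-1)) + 3) = -40821 + 223 = -40598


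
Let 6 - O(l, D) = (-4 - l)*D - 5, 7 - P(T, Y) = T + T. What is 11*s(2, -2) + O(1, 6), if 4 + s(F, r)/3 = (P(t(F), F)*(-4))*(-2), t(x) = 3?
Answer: 173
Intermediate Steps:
P(T, Y) = 7 - 2*T (P(T, Y) = 7 - (T + T) = 7 - 2*T)
O(l, D) = 11 - D*(-4 - l) (O(l, D) = 6 - ((-4 - l)*D - 5) = 6 - (D*(-4 - l) - 5) = 6 - (-5 + D*(-4 - l)) = 6 + (5 - D*(-4 - l)) = 11 - D*(-4 - l))
s(F, r) = 12 (s(F, r) = -12 + 3*(((7 - 2*3)*(-4))*(-2)) = -12 + 3*(((7 - 6)*(-4))*(-2)) = -12 + 3*((1*(-4))*(-2)) = -12 + 3*(-4*(-2)) = -12 + 3*8 = -12 + 24 = 12)
11*s(2, -2) + O(1, 6) = 11*12 + (11 + 4*6 + 6*1) = 132 + (11 + 24 + 6) = 132 + 41 = 173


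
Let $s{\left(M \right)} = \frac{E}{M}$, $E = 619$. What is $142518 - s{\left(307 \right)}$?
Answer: $\frac{43752407}{307} \approx 1.4252 \cdot 10^{5}$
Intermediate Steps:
$s{\left(M \right)} = \frac{619}{M}$
$142518 - s{\left(307 \right)} = 142518 - \frac{619}{307} = \frac{43752407}{307}$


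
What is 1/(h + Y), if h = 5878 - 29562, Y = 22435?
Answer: -1/1249 ≈ -0.00080064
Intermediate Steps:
h = -23684
1/(h + Y) = 1/(-23684 + 22435) = 1/(-1249) = -1/1249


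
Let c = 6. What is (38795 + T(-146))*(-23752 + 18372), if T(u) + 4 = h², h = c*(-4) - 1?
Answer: -212058080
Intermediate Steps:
h = -25 (h = 6*(-4) - 1 = -24 - 1 = -25)
T(u) = 621 (T(u) = -4 + (-25)² = -4 + 625 = 621)
(38795 + T(-146))*(-23752 + 18372) = (38795 + 621)*(-23752 + 18372) = 39416*(-5380) = -212058080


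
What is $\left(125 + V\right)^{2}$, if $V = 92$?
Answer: $47089$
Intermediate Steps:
$\left(125 + V\right)^{2} = \left(125 + 92\right)^{2} = 217^{2} = 47089$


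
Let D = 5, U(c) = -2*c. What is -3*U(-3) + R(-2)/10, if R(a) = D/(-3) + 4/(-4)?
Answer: -274/15 ≈ -18.267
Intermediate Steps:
R(a) = -8/3 (R(a) = 5/(-3) + 4/(-4) = 5*(-⅓) + 4*(-¼) = -5/3 - 1 = -8/3)
-3*U(-3) + R(-2)/10 = -(-6)*(-3) - 8/3/10 = -3*6 - 8/3*⅒ = -18 - 4/15 = -274/15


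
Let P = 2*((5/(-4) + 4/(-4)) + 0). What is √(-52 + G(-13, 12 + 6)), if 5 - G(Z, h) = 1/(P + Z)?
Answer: I*√57505/35 ≈ 6.8515*I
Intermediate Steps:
P = -9/2 (P = 2*((5*(-¼) + 4*(-¼)) + 0) = 2*((-5/4 - 1) + 0) = 2*(-9/4 + 0) = 2*(-9/4) = -9/2 ≈ -4.5000)
G(Z, h) = 5 - 1/(-9/2 + Z)
√(-52 + G(-13, 12 + 6)) = √(-52 + (-47 + 10*(-13))/(-9 + 2*(-13))) = √(-52 + (-47 - 130)/(-9 - 26)) = √(-52 - 177/(-35)) = √(-52 - 1/35*(-177)) = √(-52 + 177/35) = √(-1643/35) = I*√57505/35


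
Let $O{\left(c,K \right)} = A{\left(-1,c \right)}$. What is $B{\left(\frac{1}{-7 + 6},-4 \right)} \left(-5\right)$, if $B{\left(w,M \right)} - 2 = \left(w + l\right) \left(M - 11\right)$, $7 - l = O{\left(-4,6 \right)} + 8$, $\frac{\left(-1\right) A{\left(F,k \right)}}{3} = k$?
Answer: $-1060$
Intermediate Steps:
$A{\left(F,k \right)} = - 3 k$
$O{\left(c,K \right)} = - 3 c$
$l = -13$ ($l = 7 - \left(\left(-3\right) \left(-4\right) + 8\right) = 7 - \left(12 + 8\right) = 7 - 20 = -13$)
$B{\left(w,M \right)} = 2 + \left(-13 + w\right) \left(-11 + M\right)$ ($B{\left(w,M \right)} = 2 + \left(w - 13\right) \left(M - 11\right) = 2 + \left(-13 + w\right) \left(-11 + M\right)$)
$B{\left(\frac{1}{-7 + 6},-4 \right)} \left(-5\right) = \left(145 - -52 - \frac{11}{-7 + 6} - \frac{4}{-7 + 6}\right) \left(-5\right) = \left(145 + 52 - \frac{11}{-1} - \frac{4}{-1}\right) \left(-5\right) = \left(145 + 52 - -11 - -4\right) \left(-5\right) = \left(145 + 52 + 11 + 4\right) \left(-5\right) = 212 \left(-5\right) = -1060$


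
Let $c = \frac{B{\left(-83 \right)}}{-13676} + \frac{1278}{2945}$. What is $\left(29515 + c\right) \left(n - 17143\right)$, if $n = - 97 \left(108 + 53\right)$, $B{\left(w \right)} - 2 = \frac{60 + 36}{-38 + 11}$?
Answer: $- \frac{149783547035948}{154907} \approx -9.6693 \cdot 10^{8}$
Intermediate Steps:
$B{\left(w \right)} = - \frac{14}{9}$ ($B{\left(w \right)} = 2 + \frac{60 + 36}{-38 + 11} = 2 + \frac{96}{-27} = 2 + 96 \left(- \frac{1}{27}\right) = 2 - \frac{32}{9} = - \frac{14}{9}$)
$n = -15617$ ($n = \left(-97\right) 161 = -15617$)
$c = \frac{78671291}{181241190}$ ($c = - \frac{14}{9 \left(-13676\right)} + \frac{1278}{2945} = \left(- \frac{14}{9}\right) \left(- \frac{1}{13676}\right) + 1278 \cdot \frac{1}{2945} = \frac{7}{61542} + \frac{1278}{2945} = \frac{78671291}{181241190} \approx 0.43407$)
$\left(29515 + c\right) \left(n - 17143\right) = \left(29515 + \frac{78671291}{181241190}\right) \left(-15617 - 17143\right) = \frac{5349412394141}{181241190} \left(-32760\right) = - \frac{149783547035948}{154907}$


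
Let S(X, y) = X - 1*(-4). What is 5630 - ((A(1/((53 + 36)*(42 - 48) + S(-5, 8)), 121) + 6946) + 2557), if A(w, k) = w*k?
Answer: -2071934/535 ≈ -3872.8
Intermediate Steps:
S(X, y) = 4 + X (S(X, y) = X + 4 = 4 + X)
A(w, k) = k*w
5630 - ((A(1/((53 + 36)*(42 - 48) + S(-5, 8)), 121) + 6946) + 2557) = 5630 - ((121/((53 + 36)*(42 - 48) + (4 - 5)) + 6946) + 2557) = 5630 - ((121/(89*(-6) - 1) + 6946) + 2557) = 5630 - ((121/(-534 - 1) + 6946) + 2557) = 5630 - ((121/(-535) + 6946) + 2557) = 5630 - ((121*(-1/535) + 6946) + 2557) = 5630 - ((-121/535 + 6946) + 2557) = 5630 - (3715989/535 + 2557) = 5630 - 1*5083984/535 = 5630 - 5083984/535 = -2071934/535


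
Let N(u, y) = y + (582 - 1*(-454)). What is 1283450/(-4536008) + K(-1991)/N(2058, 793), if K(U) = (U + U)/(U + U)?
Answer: -1171447021/4148179316 ≈ -0.28240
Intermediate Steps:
K(U) = 1 (K(U) = (2*U)/((2*U)) = (2*U)*(1/(2*U)) = 1)
N(u, y) = 1036 + y (N(u, y) = y + (582 + 454) = y + 1036 = 1036 + y)
1283450/(-4536008) + K(-1991)/N(2058, 793) = 1283450/(-4536008) + 1/(1036 + 793) = 1283450*(-1/4536008) + 1/1829 = -641725/2268004 + 1*(1/1829) = -641725/2268004 + 1/1829 = -1171447021/4148179316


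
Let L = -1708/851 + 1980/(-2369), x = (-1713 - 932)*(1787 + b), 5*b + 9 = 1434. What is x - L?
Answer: -480376758136/87653 ≈ -5.4804e+6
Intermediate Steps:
b = 285 (b = -9/5 + (1/5)*1434 = -9/5 + 1434/5 = 285)
x = -5480440 (x = (-1713 - 932)*(1787 + 285) = -2645*2072 = -5480440)
L = -249184/87653 (L = -1708*1/851 + 1980*(-1/2369) = -1708/851 - 1980/2369 = -249184/87653 ≈ -2.8428)
x - L = -5480440 - 1*(-249184/87653) = -5480440 + 249184/87653 = -480376758136/87653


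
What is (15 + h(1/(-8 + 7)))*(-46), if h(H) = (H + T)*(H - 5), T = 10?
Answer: 1794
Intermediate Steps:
h(H) = (-5 + H)*(10 + H) (h(H) = (H + 10)*(H - 5) = (10 + H)*(-5 + H) = (-5 + H)*(10 + H))
(15 + h(1/(-8 + 7)))*(-46) = (15 + (-50 + (1/(-8 + 7))² + 5/(-8 + 7)))*(-46) = (15 + (-50 + (1/(-1))² + 5/(-1)))*(-46) = (15 + (-50 + (-1)² + 5*(-1)))*(-46) = (15 + (-50 + 1 - 5))*(-46) = (15 - 54)*(-46) = -39*(-46) = 1794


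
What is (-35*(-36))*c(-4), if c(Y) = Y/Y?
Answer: 1260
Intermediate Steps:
c(Y) = 1
(-35*(-36))*c(-4) = -35*(-36)*1 = 1260*1 = 1260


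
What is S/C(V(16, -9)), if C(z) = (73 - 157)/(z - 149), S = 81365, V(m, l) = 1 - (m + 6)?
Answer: 6916025/42 ≈ 1.6467e+5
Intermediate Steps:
V(m, l) = -5 - m (V(m, l) = 1 - (6 + m) = 1 + (-6 - m) = -5 - m)
C(z) = -84/(-149 + z)
S/C(V(16, -9)) = 81365/((-84/(-149 + (-5 - 1*16)))) = 81365/((-84/(-149 + (-5 - 16)))) = 81365/((-84/(-149 - 21))) = 81365/((-84/(-170))) = 81365/((-84*(-1/170))) = 81365/(42/85) = 81365*(85/42) = 6916025/42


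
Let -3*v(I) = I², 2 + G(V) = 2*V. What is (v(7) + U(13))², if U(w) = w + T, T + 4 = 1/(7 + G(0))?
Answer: 11449/225 ≈ 50.884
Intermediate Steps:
G(V) = -2 + 2*V
v(I) = -I²/3
T = -19/5 (T = -4 + 1/(7 + (-2 + 2*0)) = -4 + 1/(7 + (-2 + 0)) = -4 + 1/(7 - 2) = -4 + 1/5 = -4 + ⅕ = -19/5 ≈ -3.8000)
U(w) = -19/5 + w (U(w) = w - 19/5 = -19/5 + w)
(v(7) + U(13))² = (-⅓*7² + (-19/5 + 13))² = (-⅓*49 + 46/5)² = (-49/3 + 46/5)² = (-107/15)² = 11449/225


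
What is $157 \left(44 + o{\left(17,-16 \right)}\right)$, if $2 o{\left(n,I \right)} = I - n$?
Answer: $\frac{8635}{2} \approx 4317.5$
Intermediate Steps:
$o{\left(n,I \right)} = \frac{I}{2} - \frac{n}{2}$ ($o{\left(n,I \right)} = \frac{I - n}{2} = \frac{I}{2} - \frac{n}{2}$)
$157 \left(44 + o{\left(17,-16 \right)}\right) = 157 \left(44 + \left(\frac{1}{2} \left(-16\right) - \frac{17}{2}\right)\right) = 157 \left(44 - \frac{33}{2}\right) = 157 \cdot \frac{55}{2} = \frac{8635}{2}$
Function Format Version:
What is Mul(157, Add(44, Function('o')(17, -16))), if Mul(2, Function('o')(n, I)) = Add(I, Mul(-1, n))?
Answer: Rational(8635, 2) ≈ 4317.5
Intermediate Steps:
Function('o')(n, I) = Add(Mul(Rational(1, 2), I), Mul(Rational(-1, 2), n)) (Function('o')(n, I) = Mul(Rational(1, 2), Add(I, Mul(-1, n))) = Add(Mul(Rational(1, 2), I), Mul(Rational(-1, 2), n)))
Mul(157, Add(44, Function('o')(17, -16))) = Mul(157, Add(44, Add(Mul(Rational(1, 2), -16), Mul(Rational(-1, 2), 17)))) = Mul(157, Add(44, Add(-8, Rational(-17, 2)))) = Mul(157, Add(44, Rational(-33, 2))) = Mul(157, Rational(55, 2)) = Rational(8635, 2)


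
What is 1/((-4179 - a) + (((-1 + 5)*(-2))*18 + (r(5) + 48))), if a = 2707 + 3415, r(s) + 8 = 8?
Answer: -1/10397 ≈ -9.6182e-5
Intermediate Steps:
r(s) = 0 (r(s) = -8 + 8 = 0)
a = 6122
1/((-4179 - a) + (((-1 + 5)*(-2))*18 + (r(5) + 48))) = 1/((-4179 - 1*6122) + (((-1 + 5)*(-2))*18 + (0 + 48))) = 1/((-4179 - 6122) + ((4*(-2))*18 + 48)) = 1/(-10301 + (-8*18 + 48)) = 1/(-10301 + (-144 + 48)) = 1/(-10301 - 96) = 1/(-10397) = -1/10397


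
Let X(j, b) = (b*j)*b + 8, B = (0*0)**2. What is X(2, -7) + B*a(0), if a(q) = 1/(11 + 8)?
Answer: 106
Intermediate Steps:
a(q) = 1/19
B = 0 (B = 0**2 = 0)
X(j, b) = 8 + j*b**2 (X(j, b) = j*b**2 + 8 = 8 + j*b**2)
X(2, -7) + B*a(0) = (8 + 2*(-7)**2) + 0*(1/19) = (8 + 2*49) + 0 = (8 + 98) + 0 = 106 + 0 = 106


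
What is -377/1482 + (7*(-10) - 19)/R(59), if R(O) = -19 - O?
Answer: 219/247 ≈ 0.88664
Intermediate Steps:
-377/1482 + (7*(-10) - 19)/R(59) = -377/1482 + (7*(-10) - 19)/(-19 - 1*59) = -377*1/1482 + (-70 - 19)/(-19 - 59) = -29/114 - 89/(-78) = -29/114 - 89*(-1/78) = -29/114 + 89/78 = 219/247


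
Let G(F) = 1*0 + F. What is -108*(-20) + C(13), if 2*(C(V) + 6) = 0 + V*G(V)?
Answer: 4477/2 ≈ 2238.5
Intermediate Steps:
G(F) = F (G(F) = 0 + F = F)
C(V) = -6 + V²/2 (C(V) = -6 + (0 + V*V)/2 = -6 + (0 + V²)/2 = -6 + V²/2)
-108*(-20) + C(13) = -108*(-20) + (-6 + (½)*13²) = 2160 + (-6 + (½)*169) = 2160 + (-6 + 169/2) = 2160 + 157/2 = 4477/2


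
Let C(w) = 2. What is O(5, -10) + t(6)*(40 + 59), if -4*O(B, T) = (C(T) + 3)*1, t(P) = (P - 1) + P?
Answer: 4351/4 ≈ 1087.8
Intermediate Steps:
t(P) = -1 + 2*P (t(P) = (-1 + P) + P = -1 + 2*P)
O(B, T) = -5/4 (O(B, T) = -(2 + 3)/4 = -5/4)
O(5, -10) + t(6)*(40 + 59) = -5/4 + (-1 + 2*6)*(40 + 59) = -5/4 + (-1 + 12)*99 = -5/4 + 11*99 = -5/4 + 1089 = 4351/4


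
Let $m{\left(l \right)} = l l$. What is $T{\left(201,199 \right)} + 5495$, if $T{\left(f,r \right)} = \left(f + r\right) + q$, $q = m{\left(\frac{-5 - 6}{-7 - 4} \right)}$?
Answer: $5896$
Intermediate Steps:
$m{\left(l \right)} = l^{2}$
$q = 1$ ($q = \left(\frac{-5 - 6}{-7 - 4}\right)^{2} = \left(- \frac{11}{-11}\right)^{2} = \left(\left(-11\right) \left(- \frac{1}{11}\right)\right)^{2} = 1^{2} = 1$)
$T{\left(f,r \right)} = 1 + f + r$ ($T{\left(f,r \right)} = \left(f + r\right) + 1 = 1 + f + r$)
$T{\left(201,199 \right)} + 5495 = \left(1 + 201 + 199\right) + 5495 = 401 + 5495 = 5896$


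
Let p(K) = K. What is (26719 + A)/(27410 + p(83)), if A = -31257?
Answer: -4538/27493 ≈ -0.16506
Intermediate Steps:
(26719 + A)/(27410 + p(83)) = (26719 - 31257)/(27410 + 83) = -4538/27493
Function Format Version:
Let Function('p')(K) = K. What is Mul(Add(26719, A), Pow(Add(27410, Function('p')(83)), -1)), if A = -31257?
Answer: Rational(-4538, 27493) ≈ -0.16506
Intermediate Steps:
Mul(Add(26719, A), Pow(Add(27410, Function('p')(83)), -1)) = Mul(Add(26719, -31257), Pow(Add(27410, 83), -1)) = Mul(-4538, Pow(27493, -1)) = Mul(-4538, Rational(1, 27493)) = Rational(-4538, 27493)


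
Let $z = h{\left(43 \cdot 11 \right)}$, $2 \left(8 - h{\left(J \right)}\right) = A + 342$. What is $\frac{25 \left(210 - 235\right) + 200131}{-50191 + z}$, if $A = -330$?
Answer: $- \frac{199506}{50189} \approx -3.9751$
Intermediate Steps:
$h{\left(J \right)} = 2$ ($h{\left(J \right)} = 8 - \frac{-330 + 342}{2} = 8 - 6 = 2$)
$z = 2$
$\frac{25 \left(210 - 235\right) + 200131}{-50191 + z} = \frac{25 \left(210 - 235\right) + 200131}{-50191 + 2} = \frac{25 \left(-25\right) + 200131}{-50189} = \left(-625 + 200131\right) \left(- \frac{1}{50189}\right) = 199506 \left(- \frac{1}{50189}\right) = - \frac{199506}{50189}$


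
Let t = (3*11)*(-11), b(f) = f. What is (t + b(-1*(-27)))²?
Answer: 112896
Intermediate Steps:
t = -363 (t = 33*(-11) = -363)
(t + b(-1*(-27)))² = (-363 - 1*(-27))² = (-363 + 27)² = (-336)² = 112896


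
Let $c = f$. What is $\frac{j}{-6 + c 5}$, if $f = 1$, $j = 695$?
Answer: $-695$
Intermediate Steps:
$c = 1$
$\frac{j}{-6 + c 5} = \frac{695}{-6 + 1 \cdot 5} = \frac{695}{-6 + 5} = \frac{695}{-1} = 695 \left(-1\right) = -695$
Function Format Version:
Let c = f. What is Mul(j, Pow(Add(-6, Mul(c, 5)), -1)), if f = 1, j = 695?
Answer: -695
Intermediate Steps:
c = 1
Mul(j, Pow(Add(-6, Mul(c, 5)), -1)) = Mul(695, Pow(Add(-6, Mul(1, 5)), -1)) = Mul(695, Pow(Add(-6, 5), -1)) = Mul(695, Pow(-1, -1)) = Mul(695, -1) = -695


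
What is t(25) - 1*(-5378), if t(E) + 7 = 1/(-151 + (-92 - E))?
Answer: 1439427/268 ≈ 5371.0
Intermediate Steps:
t(E) = -7 + 1/(-243 - E) (t(E) = -7 + 1/(-151 + (-92 - E)) = -7 + 1/(-243 - E))
t(25) - 1*(-5378) = (-1702 - 7*25)/(243 + 25) - 1*(-5378) = (-1702 - 175)/268 + 5378 = (1/268)*(-1877) + 5378 = -1877/268 + 5378 = 1439427/268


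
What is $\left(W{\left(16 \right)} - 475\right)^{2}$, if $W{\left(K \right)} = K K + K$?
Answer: $41209$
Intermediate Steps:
$W{\left(K \right)} = K + K^{2}$ ($W{\left(K \right)} = K^{2} + K = K + K^{2}$)
$\left(W{\left(16 \right)} - 475\right)^{2} = \left(16 \left(1 + 16\right) - 475\right)^{2} = \left(16 \cdot 17 - 475\right)^{2} = \left(272 - 475\right)^{2} = \left(-203\right)^{2} = 41209$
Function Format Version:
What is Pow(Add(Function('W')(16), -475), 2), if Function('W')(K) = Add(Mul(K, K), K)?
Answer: 41209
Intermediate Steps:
Function('W')(K) = Add(K, Pow(K, 2)) (Function('W')(K) = Add(Pow(K, 2), K) = Add(K, Pow(K, 2)))
Pow(Add(Function('W')(16), -475), 2) = Pow(Add(Mul(16, Add(1, 16)), -475), 2) = Pow(Add(Mul(16, 17), -475), 2) = Pow(Add(272, -475), 2) = Pow(-203, 2) = 41209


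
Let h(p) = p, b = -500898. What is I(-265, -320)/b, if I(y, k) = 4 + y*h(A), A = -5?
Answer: -443/166966 ≈ -0.0026532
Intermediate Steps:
I(y, k) = 4 - 5*y (I(y, k) = 4 + y*(-5) = 4 - 5*y)
I(-265, -320)/b = (4 - 5*(-265))/(-500898) = (4 + 1325)*(-1/500898) = 1329*(-1/500898) = -443/166966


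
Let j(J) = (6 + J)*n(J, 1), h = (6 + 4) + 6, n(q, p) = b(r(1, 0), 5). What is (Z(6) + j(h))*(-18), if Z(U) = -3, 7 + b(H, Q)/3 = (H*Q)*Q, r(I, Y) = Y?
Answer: 8370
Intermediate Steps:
b(H, Q) = -21 + 3*H*Q² (b(H, Q) = -21 + 3*((H*Q)*Q) = -21 + 3*(H*Q²) = -21 + 3*H*Q²)
n(q, p) = -21 (n(q, p) = -21 + 3*0*5² = -21 + 3*0*25 = -21 + 0 = -21)
h = 16 (h = 10 + 6 = 16)
j(J) = -126 - 21*J (j(J) = (6 + J)*(-21) = -126 - 21*J)
(Z(6) + j(h))*(-18) = (-3 + (-126 - 21*16))*(-18) = (-3 + (-126 - 336))*(-18) = (-3 - 462)*(-18) = -465*(-18) = 8370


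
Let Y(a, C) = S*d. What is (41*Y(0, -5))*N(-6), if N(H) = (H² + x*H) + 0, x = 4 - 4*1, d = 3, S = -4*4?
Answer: -70848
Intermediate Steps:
S = -16
x = 0 (x = 4 - 4 = 0)
Y(a, C) = -48 (Y(a, C) = -16*3 = -48)
N(H) = H² (N(H) = (H² + 0*H) + 0 = (H² + 0) + 0 = H² + 0 = H²)
(41*Y(0, -5))*N(-6) = (41*(-48))*(-6)² = -1968*36 = -70848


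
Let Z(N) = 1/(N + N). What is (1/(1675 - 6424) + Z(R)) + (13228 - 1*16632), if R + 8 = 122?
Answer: -1228583789/360924 ≈ -3404.0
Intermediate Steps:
R = 114 (R = -8 + 122 = 114)
Z(N) = 1/(2*N)
(1/(1675 - 6424) + Z(R)) + (13228 - 1*16632) = (1/(1675 - 6424) + (1/2)/114) + (13228 - 1*16632) = (1/(-4749) + (1/2)*(1/114)) + (13228 - 16632) = (-1/4749 + 1/228) - 3404 = 1507/360924 - 3404 = -1228583789/360924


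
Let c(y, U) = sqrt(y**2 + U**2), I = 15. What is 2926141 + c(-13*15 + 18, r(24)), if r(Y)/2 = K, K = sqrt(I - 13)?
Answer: 2926141 + sqrt(31337) ≈ 2.9263e+6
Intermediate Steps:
K = sqrt(2) (K = sqrt(15 - 13) = sqrt(2) ≈ 1.4142)
r(Y) = 2*sqrt(2)
c(y, U) = sqrt(U**2 + y**2)
2926141 + c(-13*15 + 18, r(24)) = 2926141 + sqrt((2*sqrt(2))**2 + (-13*15 + 18)**2) = 2926141 + sqrt(8 + (-195 + 18)**2) = 2926141 + sqrt(8 + (-177)**2) = 2926141 + sqrt(8 + 31329) = 2926141 + sqrt(31337)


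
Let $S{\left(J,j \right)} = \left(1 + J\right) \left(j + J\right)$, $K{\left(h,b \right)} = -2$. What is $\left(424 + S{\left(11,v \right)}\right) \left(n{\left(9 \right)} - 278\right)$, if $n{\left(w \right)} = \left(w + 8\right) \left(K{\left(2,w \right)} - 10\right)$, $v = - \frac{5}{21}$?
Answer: $- \frac{1866304}{7} \approx -2.6662 \cdot 10^{5}$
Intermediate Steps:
$v = - \frac{5}{21}$ ($v = \left(-5\right) \frac{1}{21} = - \frac{5}{21} \approx -0.2381$)
$S{\left(J,j \right)} = \left(1 + J\right) \left(J + j\right)$
$n{\left(w \right)} = -96 - 12 w$ ($n{\left(w \right)} = \left(w + 8\right) \left(-2 - 10\right) = \left(8 + w\right) \left(-12\right) = -96 - 12 w$)
$\left(424 + S{\left(11,v \right)}\right) \left(n{\left(9 \right)} - 278\right) = \left(424 + \left(11 - \frac{5}{21} + 11^{2} + 11 \left(- \frac{5}{21}\right)\right)\right) \left(\left(-96 - 108\right) - 278\right) = \left(424 + \left(11 - \frac{5}{21} + 121 - \frac{55}{21}\right)\right) \left(\left(-96 - 108\right) - 278\right) = \left(424 + \frac{904}{7}\right) \left(-204 - 278\right) = \frac{3872}{7} \left(-482\right) = - \frac{1866304}{7}$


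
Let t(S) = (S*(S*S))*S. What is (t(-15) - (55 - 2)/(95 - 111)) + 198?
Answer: 813221/16 ≈ 50826.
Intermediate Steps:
t(S) = S⁴ (t(S) = (S*S²)*S = S³*S = S⁴)
(t(-15) - (55 - 2)/(95 - 111)) + 198 = ((-15)⁴ - (55 - 2)/(95 - 111)) + 198 = (50625 - 53/(-16)) + 198 = (50625 - 53*(-1)/16) + 198 = (50625 - 1*(-53/16)) + 198 = (50625 + 53/16) + 198 = 810053/16 + 198 = 813221/16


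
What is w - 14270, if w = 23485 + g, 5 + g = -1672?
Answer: 7538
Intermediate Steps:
g = -1677 (g = -5 - 1672 = -1677)
w = 21808 (w = 23485 - 1677 = 21808)
w - 14270 = 21808 - 14270 = 7538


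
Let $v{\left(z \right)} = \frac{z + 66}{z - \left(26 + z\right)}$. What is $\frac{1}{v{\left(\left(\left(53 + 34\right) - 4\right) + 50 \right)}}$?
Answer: $- \frac{26}{199} \approx -0.13065$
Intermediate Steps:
$v{\left(z \right)} = - \frac{33}{13} - \frac{z}{26}$ ($v{\left(z \right)} = \frac{66 + z}{-26} = \left(66 + z\right) \left(- \frac{1}{26}\right) = - \frac{33}{13} - \frac{z}{26}$)
$\frac{1}{v{\left(\left(\left(53 + 34\right) - 4\right) + 50 \right)}} = \frac{1}{- \frac{33}{13} - \frac{\left(\left(53 + 34\right) - 4\right) + 50}{26}} = \frac{1}{- \frac{33}{13} - \frac{\left(87 - 4\right) + 50}{26}} = \frac{1}{- \frac{33}{13} - \frac{83 + 50}{26}} = \frac{1}{- \frac{33}{13} - \frac{133}{26}} = \frac{1}{- \frac{199}{26}} = - \frac{26}{199}$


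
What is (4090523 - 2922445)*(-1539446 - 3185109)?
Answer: -5518648755290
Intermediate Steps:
(4090523 - 2922445)*(-1539446 - 3185109) = 1168078*(-4724555) = -5518648755290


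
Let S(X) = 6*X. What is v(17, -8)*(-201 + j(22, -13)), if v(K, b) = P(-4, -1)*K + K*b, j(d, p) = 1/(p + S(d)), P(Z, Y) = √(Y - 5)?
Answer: 191344/7 - 23918*I*√6/7 ≈ 27335.0 - 8369.6*I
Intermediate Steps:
P(Z, Y) = √(-5 + Y)
j(d, p) = 1/(p + 6*d)
v(K, b) = K*b + I*K*√6 (v(K, b) = √(-5 - 1)*K + K*b = √(-6)*K + K*b = (I*√6)*K + K*b = I*K*√6 + K*b = K*b + I*K*√6)
v(17, -8)*(-201 + j(22, -13)) = (17*(-8 + I*√6))*(-201 + 1/(-13 + 6*22)) = (-136 + 17*I*√6)*(-201 + 1/(-13 + 132)) = (-136 + 17*I*√6)*(-201 + 1/119) = (-136 + 17*I*√6)*(-23918/119) = 191344/7 - 23918*I*√6/7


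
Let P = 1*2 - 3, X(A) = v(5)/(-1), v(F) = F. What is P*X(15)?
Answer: 5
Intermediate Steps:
X(A) = -5 (X(A) = 5/(-1) = 5*(-1) = -5)
P = -1 (P = 2 - 3 = -1)
P*X(15) = -1*(-5) = 5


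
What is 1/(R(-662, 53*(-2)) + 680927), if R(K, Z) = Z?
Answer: 1/680821 ≈ 1.4688e-6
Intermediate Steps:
1/(R(-662, 53*(-2)) + 680927) = 1/(53*(-2) + 680927) = 1/(-106 + 680927) = 1/680821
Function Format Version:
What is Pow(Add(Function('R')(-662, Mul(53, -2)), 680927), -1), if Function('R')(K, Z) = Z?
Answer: Rational(1, 680821) ≈ 1.4688e-6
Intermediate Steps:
Pow(Add(Function('R')(-662, Mul(53, -2)), 680927), -1) = Pow(Add(Mul(53, -2), 680927), -1) = Pow(Add(-106, 680927), -1) = Pow(680821, -1) = Rational(1, 680821)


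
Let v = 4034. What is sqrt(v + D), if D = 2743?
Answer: 3*sqrt(753) ≈ 82.323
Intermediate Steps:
sqrt(v + D) = sqrt(4034 + 2743) = sqrt(6777) = 3*sqrt(753)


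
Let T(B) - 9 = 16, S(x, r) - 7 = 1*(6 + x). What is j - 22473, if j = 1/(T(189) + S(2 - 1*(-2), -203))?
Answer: -943865/42 ≈ -22473.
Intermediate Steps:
S(x, r) = 13 + x (S(x, r) = 7 + 1*(6 + x) = 7 + (6 + x) = 13 + x)
T(B) = 25 (T(B) = 9 + 16 = 25)
j = 1/42 (j = 1/(25 + (13 + (2 - 1*(-2)))) = 1/(25 + (13 + (2 + 2))) = 1/(25 + (13 + 4)) = 1/(25 + 17) = 1/42 ≈ 0.023810)
j - 22473 = 1/42 - 22473 = -943865/42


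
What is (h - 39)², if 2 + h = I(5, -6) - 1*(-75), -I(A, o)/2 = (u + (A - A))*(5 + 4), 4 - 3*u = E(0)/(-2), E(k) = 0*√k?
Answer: 100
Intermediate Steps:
E(k) = 0
u = 4/3 (u = 4/3 - 0/(-2) = 4/3 - 0*(-1)/2 = 4/3 - ⅓*0 = 4/3 + 0 = 4/3 ≈ 1.3333)
I(A, o) = -24 (I(A, o) = -2*(4/3 + (A - A))*(5 + 4) = -2*(4/3 + 0)*9 = -8*9/3 = -2*12 = -24)
h = 49 (h = -2 + (-24 - 1*(-75)) = -2 + (-24 + 75) = -2 + 51 = 49)
(h - 39)² = (49 - 39)² = 10² = 100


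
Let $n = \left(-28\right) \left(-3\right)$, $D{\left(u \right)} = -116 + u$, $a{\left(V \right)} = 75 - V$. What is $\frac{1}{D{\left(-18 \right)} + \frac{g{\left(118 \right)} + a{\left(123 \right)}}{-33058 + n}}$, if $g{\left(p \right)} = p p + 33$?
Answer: $- \frac{32974}{4432425} \approx -0.0074393$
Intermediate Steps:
$g{\left(p \right)} = 33 + p^{2}$ ($g{\left(p \right)} = p^{2} + 33 = 33 + p^{2}$)
$n = 84$
$\frac{1}{D{\left(-18 \right)} + \frac{g{\left(118 \right)} + a{\left(123 \right)}}{-33058 + n}} = \frac{1}{\left(-116 - 18\right) + \frac{\left(33 + 118^{2}\right) + \left(75 - 123\right)}{-33058 + 84}} = \frac{1}{-134 + \frac{\left(33 + 13924\right) + \left(75 - 123\right)}{-32974}} = \frac{1}{-134 + \left(13957 - 48\right) \left(- \frac{1}{32974}\right)} = \frac{1}{-134 + 13909 \left(- \frac{1}{32974}\right)} = \frac{1}{-134 - \frac{13909}{32974}} = \frac{1}{- \frac{4432425}{32974}} = - \frac{32974}{4432425}$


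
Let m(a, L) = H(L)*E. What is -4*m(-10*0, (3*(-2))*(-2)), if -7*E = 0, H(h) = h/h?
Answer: 0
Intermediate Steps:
H(h) = 1
E = 0 (E = -1/7*0 = 0)
m(a, L) = 0 (m(a, L) = 1*0 = 0)
-4*m(-10*0, (3*(-2))*(-2)) = -4*0 = 0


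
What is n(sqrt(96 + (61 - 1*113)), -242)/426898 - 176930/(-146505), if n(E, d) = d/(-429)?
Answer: 32730163173/27101832979 ≈ 1.2077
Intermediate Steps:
n(E, d) = -d/429 (n(E, d) = d*(-1/429) = -d/429)
n(sqrt(96 + (61 - 1*113)), -242)/426898 - 176930/(-146505) = -1/429*(-242)/426898 - 176930/(-146505) = (22/39)*(1/426898) - 176930*(-1/146505) = 11/8324511 + 35386/29301 = 32730163173/27101832979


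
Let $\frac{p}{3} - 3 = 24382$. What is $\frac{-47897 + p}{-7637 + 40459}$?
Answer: $\frac{12629}{16411} \approx 0.76954$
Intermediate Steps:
$p = 73155$ ($p = 9 + 3 \cdot 24382 = 9 + 73146 = 73155$)
$\frac{-47897 + p}{-7637 + 40459} = \frac{-47897 + 73155}{-7637 + 40459} = \frac{25258}{32822} = 25258 \cdot \frac{1}{32822} = \frac{12629}{16411}$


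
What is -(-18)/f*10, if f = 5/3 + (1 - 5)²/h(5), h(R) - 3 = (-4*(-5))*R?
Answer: 55620/563 ≈ 98.792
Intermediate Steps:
h(R) = 3 + 20*R (h(R) = 3 + (-4*(-5))*R = 3 + 20*R)
f = 563/309 (f = 5/3 + (1 - 5)²/(3 + 20*5) = 5*(⅓) + (-4)²/(3 + 100) = 5/3 + 16/103 = 563/309 ≈ 1.8220)
-(-18)/f*10 = -(-18)/563/309*10 = -(-18)*309/563*10 = -6*(-927/563)*10 = (5562/563)*10 = 55620/563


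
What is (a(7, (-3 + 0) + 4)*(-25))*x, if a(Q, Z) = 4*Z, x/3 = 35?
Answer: -10500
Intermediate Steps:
x = 105 (x = 3*35 = 105)
(a(7, (-3 + 0) + 4)*(-25))*x = ((4*((-3 + 0) + 4))*(-25))*105 = ((4*(-3 + 4))*(-25))*105 = ((4*1)*(-25))*105 = (4*(-25))*105 = -100*105 = -10500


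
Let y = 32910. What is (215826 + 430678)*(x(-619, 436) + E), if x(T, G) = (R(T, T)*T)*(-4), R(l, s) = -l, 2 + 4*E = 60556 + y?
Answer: 1005966689040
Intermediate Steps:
E = 23366 (E = -½ + (60556 + 32910)/4 = -½ + (¼)*93466 = -½ + 46733/2 = 23366)
x(T, G) = 4*T² (x(T, G) = ((-T)*T)*(-4) = -T²*(-4) = 4*T²)
(215826 + 430678)*(x(-619, 436) + E) = (215826 + 430678)*(4*(-619)² + 23366) = 646504*(4*383161 + 23366) = 646504*(1532644 + 23366) = 646504*1556010 = 1005966689040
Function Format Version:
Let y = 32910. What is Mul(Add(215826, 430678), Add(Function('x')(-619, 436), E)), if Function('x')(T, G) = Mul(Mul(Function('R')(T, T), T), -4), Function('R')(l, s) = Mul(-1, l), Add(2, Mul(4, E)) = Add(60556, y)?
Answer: 1005966689040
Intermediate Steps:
E = 23366 (E = Add(Rational(-1, 2), Mul(Rational(1, 4), Add(60556, 32910))) = Add(Rational(-1, 2), Mul(Rational(1, 4), 93466)) = Add(Rational(-1, 2), Rational(46733, 2)) = 23366)
Function('x')(T, G) = Mul(4, Pow(T, 2)) (Function('x')(T, G) = Mul(Mul(Mul(-1, T), T), -4) = Mul(Mul(-1, Pow(T, 2)), -4) = Mul(4, Pow(T, 2)))
Mul(Add(215826, 430678), Add(Function('x')(-619, 436), E)) = Mul(Add(215826, 430678), Add(Mul(4, Pow(-619, 2)), 23366)) = Mul(646504, Add(Mul(4, 383161), 23366)) = Mul(646504, Add(1532644, 23366)) = Mul(646504, 1556010) = 1005966689040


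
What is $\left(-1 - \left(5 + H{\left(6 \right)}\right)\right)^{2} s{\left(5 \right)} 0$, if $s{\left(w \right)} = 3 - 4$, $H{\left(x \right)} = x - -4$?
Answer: $0$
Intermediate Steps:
$H{\left(x \right)} = 4 + x$ ($H{\left(x \right)} = x + 4 = 4 + x$)
$s{\left(w \right)} = -1$ ($s{\left(w \right)} = 3 - 4 = -1$)
$\left(-1 - \left(5 + H{\left(6 \right)}\right)\right)^{2} s{\left(5 \right)} 0 = \left(-1 - 15\right)^{2} \left(-1\right) 0 = \left(-16\right)^{2} \left(-1\right) 0 = 256 \left(-1\right) 0 = \left(-256\right) 0 = 0$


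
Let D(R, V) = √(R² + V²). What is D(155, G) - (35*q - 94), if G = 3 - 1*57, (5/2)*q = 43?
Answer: -508 + √26941 ≈ -343.86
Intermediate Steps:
q = 86/5 (q = (⅖)*43 = 86/5 ≈ 17.200)
G = -54 (G = 3 - 57 = -54)
D(155, G) - (35*q - 94) = √(155² + (-54)²) - (35*(86/5) - 94) = √(24025 + 2916) - (602 - 94) = √26941 - 1*508 = √26941 - 508 = -508 + √26941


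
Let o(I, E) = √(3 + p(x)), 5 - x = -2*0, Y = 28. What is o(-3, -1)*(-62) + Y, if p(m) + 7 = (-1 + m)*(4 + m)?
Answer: 28 - 248*√2 ≈ -322.73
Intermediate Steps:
x = 5 (x = 5 - (-2)*0 = 5 - 1*0 = 5 + 0 = 5)
p(m) = -7 + (-1 + m)*(4 + m)
o(I, E) = 4*√2 (o(I, E) = √(3 + (-11 + 5² + 3*5)) = √(3 + (-11 + 25 + 15)) = √(3 + 29) = √32 = 4*√2)
o(-3, -1)*(-62) + Y = (4*√2)*(-62) + 28 = -248*√2 + 28 = 28 - 248*√2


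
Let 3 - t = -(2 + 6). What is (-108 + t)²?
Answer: 9409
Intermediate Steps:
t = 11 (t = 3 - (-1)*(2 + 6) = 3 - (-1)*8 = 3 - 1*(-8) = 3 + 8 = 11)
(-108 + t)² = (-108 + 11)² = (-97)² = 9409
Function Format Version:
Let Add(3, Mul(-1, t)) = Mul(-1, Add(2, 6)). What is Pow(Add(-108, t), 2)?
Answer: 9409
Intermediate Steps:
t = 11 (t = Add(3, Mul(-1, Mul(-1, Add(2, 6)))) = Add(3, Mul(-1, Mul(-1, 8))) = Add(3, Mul(-1, -8)) = Add(3, 8) = 11)
Pow(Add(-108, t), 2) = Pow(Add(-108, 11), 2) = Pow(-97, 2) = 9409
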